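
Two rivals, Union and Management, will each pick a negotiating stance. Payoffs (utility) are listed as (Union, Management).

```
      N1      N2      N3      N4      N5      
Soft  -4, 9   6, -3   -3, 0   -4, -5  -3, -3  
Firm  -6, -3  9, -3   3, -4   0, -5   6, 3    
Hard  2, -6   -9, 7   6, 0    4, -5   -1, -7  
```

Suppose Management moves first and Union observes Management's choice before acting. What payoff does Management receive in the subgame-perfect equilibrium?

Work backward from Union's decision.
- N1 → Union plays Hard (best of -4, -6, 2); Management gets -6.
- N2 → Union plays Firm (best of 6, 9, -9); Management gets -3.
- N3 → Union plays Hard (best of -3, 3, 6); Management gets 0.
- N4 → Union plays Hard (best of -4, 0, 4); Management gets -5.
- N5 → Union plays Firm (best of -3, 6, -1); Management gets 3.
Among -6, -3, 0, -5, 3, the best is 3 at N5. Subgame-perfect outcome: (Firm, N5) with payoffs (6, 3).

3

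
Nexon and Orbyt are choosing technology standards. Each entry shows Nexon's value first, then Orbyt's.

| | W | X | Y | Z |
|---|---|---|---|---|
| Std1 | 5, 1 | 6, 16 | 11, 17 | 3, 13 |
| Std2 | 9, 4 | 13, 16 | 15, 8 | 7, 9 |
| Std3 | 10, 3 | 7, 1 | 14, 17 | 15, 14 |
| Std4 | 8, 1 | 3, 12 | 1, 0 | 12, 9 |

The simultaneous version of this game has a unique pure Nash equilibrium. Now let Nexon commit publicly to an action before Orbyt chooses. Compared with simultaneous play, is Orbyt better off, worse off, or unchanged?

Work backward from Orbyt's decision.
- Std1: BR = Y, leader payoff 11.
- Std2: BR = X, leader payoff 13.
- Std3: BR = Y, leader payoff 14.
- Std4: BR = X, leader payoff 3.
Among 11, 13, 14, 3, the best is 14 at Std3. Subgame-perfect outcome: (Std3, Y) with payoffs (14, 17).
Under simultaneous play:
Nexon's best replies: W→Std3; X→Std2; Y→Std2; Z→Std3.
Orbyt's best replies: Std1→Y; Std2→X; Std3→Y; Std4→X.
Only (Std2, X) has each player best-responding; Nash payoffs (13, 16).
Orbyt earns 17 sequentially versus 16 at the Nash outcome: better off.

better off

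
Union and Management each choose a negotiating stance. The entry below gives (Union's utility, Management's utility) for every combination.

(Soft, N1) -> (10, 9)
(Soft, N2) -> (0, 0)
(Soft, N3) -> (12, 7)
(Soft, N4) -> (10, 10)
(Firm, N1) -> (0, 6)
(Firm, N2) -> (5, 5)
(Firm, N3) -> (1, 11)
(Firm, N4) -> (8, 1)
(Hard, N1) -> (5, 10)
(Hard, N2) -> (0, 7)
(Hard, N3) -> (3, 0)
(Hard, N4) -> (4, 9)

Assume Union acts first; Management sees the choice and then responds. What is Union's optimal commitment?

Backward induction with Union moving first.
- Soft → Management plays N4 (best of 9, 0, 7, 10); Union gets 10.
- Firm → Management plays N3 (best of 6, 5, 11, 1); Union gets 1.
- Hard → Management plays N1 (best of 10, 7, 0, 9); Union gets 5.
Maximizing over 10, 1, 5, Union chooses Soft. Subgame-perfect outcome: (Soft, N4) with payoffs (10, 10).

Soft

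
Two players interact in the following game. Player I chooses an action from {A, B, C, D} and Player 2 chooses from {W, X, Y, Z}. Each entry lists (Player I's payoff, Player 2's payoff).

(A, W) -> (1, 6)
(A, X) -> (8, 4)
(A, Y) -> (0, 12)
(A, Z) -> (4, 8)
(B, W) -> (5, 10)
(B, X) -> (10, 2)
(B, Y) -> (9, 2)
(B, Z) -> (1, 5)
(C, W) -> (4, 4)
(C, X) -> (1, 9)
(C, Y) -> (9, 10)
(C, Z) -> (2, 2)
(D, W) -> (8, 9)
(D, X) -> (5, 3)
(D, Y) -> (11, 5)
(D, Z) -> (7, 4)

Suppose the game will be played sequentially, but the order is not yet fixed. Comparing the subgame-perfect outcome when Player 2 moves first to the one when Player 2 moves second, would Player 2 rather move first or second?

second

If Player I leads: Player 2's best replies are A→Y, B→W, C→Y, D→W; Player I's induced payoffs 0, 5, 9, 8; outcome (C, Y), payoffs (9, 10).
If Player 2 leads: Player I's best replies are W→D, X→B, Y→D, Z→D; Player 2's induced payoffs 9, 2, 5, 4; outcome (D, W), payoffs (8, 9).
Player 2 gets 9 moving first and 10 moving second, so Player 2 prefers to move second.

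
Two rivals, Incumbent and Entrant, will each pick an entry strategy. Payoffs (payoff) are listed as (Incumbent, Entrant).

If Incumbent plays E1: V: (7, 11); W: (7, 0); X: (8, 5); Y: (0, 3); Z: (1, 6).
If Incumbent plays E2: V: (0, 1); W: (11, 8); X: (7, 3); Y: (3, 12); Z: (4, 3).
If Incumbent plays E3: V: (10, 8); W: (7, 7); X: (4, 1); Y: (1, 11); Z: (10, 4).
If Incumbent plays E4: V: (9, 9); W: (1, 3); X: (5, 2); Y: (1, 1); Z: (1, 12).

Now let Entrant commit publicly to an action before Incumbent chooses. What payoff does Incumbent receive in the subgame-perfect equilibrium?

3

Incumbent best-responds to each possible Entrant move:
- V: Incumbent compares 7, 0, 10, 9 and picks E3; Entrant would get 8.
- W: Incumbent compares 7, 11, 7, 1 and picks E2; Entrant would get 8.
- X: Incumbent compares 8, 7, 4, 5 and picks E1; Entrant would get 5.
- Y: Incumbent compares 0, 3, 1, 1 and picks E2; Entrant would get 12.
- Z: Incumbent compares 1, 4, 10, 1 and picks E3; Entrant would get 4.
Maximizing over 8, 8, 5, 12, 4, Entrant chooses Y. Subgame-perfect outcome: (E2, Y) with payoffs (3, 12).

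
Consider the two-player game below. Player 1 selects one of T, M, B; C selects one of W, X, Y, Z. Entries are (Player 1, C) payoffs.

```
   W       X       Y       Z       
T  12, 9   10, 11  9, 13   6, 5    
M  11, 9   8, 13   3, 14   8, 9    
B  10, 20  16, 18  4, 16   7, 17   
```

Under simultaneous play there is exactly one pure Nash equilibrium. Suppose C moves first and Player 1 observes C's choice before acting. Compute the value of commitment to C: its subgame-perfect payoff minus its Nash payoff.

5

Backward induction with C moving first.
- W: BR = T, leader payoff 9.
- X: BR = B, leader payoff 18.
- Y: BR = T, leader payoff 13.
- Z: BR = M, leader payoff 9.
C's induced payoffs are 9, 18, 13, 9, so C commits to X. Subgame-perfect outcome: (B, X) with payoffs (16, 18).
For the simultaneous game, intersect best replies.
Player 1's best replies: W→T; X→B; Y→T; Z→M.
C's best replies: T→Y; M→Y; B→W.
Only (T, Y) has each player best-responding; Nash payoffs (9, 13).
C's commitment gain: 18 − 13 = 5.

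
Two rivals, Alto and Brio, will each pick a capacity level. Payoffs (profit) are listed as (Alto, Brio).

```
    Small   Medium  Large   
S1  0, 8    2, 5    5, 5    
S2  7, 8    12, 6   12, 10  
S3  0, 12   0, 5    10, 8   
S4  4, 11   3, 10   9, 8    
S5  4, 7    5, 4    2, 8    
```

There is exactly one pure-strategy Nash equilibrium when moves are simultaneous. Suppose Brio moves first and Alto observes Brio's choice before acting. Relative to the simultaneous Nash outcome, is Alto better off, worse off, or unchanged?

Work backward from Alto's decision.
- Small → Alto plays S2 (best of 0, 7, 0, 4, 4); Brio gets 8.
- Medium → Alto plays S2 (best of 2, 12, 0, 3, 5); Brio gets 6.
- Large → Alto plays S2 (best of 5, 12, 10, 9, 2); Brio gets 10.
Brio's induced payoffs are 8, 6, 10, so Brio commits to Large. Subgame-perfect outcome: (S2, Large) with payoffs (12, 10).
Now find the simultaneous Nash equilibrium.
Alto's best replies: Small→S2; Medium→S2; Large→S2.
Brio's best replies: S1→Small; S2→Large; S3→Small; S4→Small; S5→Large.
The unique mutual best reply is (S2, Large), giving (12, 10).
Alto earns 12 sequentially versus 12 at the Nash outcome: unchanged.

unchanged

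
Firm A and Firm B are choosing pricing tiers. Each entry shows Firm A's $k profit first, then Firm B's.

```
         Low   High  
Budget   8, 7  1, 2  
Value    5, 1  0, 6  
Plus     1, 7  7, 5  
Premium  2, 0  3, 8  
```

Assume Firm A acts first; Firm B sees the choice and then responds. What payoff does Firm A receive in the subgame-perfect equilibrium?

Solve by backward induction (Firm A leads).
- Budget: BR = Low, leader payoff 8.
- Value: BR = High, leader payoff 0.
- Plus: BR = Low, leader payoff 1.
- Premium: BR = High, leader payoff 3.
Maximizing over 8, 0, 1, 3, Firm A chooses Budget. Subgame-perfect outcome: (Budget, Low) with payoffs (8, 7).

8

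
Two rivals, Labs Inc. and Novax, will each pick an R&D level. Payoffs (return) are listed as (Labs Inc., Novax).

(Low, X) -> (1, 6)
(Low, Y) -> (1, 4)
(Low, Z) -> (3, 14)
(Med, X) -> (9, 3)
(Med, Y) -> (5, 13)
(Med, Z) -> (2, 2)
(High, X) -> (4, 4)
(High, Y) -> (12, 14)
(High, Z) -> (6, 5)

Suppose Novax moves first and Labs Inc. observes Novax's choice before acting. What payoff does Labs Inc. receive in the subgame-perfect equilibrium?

Backward induction with Novax moving first.
- X → Labs Inc. plays Med (best of 1, 9, 4); Novax gets 3.
- Y → Labs Inc. plays High (best of 1, 5, 12); Novax gets 14.
- Z → Labs Inc. plays High (best of 3, 2, 6); Novax gets 5.
Maximizing over 3, 14, 5, Novax chooses Y. Subgame-perfect outcome: (High, Y) with payoffs (12, 14).

12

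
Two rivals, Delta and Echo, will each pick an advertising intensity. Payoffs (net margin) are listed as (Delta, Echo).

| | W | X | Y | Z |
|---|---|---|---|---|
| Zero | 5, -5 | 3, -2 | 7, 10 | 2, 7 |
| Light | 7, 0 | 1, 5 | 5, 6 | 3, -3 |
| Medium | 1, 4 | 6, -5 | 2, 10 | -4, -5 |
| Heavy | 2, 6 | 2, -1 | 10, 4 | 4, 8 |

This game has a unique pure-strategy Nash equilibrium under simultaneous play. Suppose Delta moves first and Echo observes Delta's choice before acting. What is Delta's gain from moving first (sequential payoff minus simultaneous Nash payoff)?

3

Work backward from Echo's decision.
- Zero: Echo compares -5, -2, 10, 7 and picks Y; Delta would get 7.
- Light: Echo compares 0, 5, 6, -3 and picks Y; Delta would get 5.
- Medium: Echo compares 4, -5, 10, -5 and picks Y; Delta would get 2.
- Heavy: Echo compares 6, -1, 4, 8 and picks Z; Delta would get 4.
Maximizing over 7, 5, 2, 4, Delta chooses Zero. Subgame-perfect outcome: (Zero, Y) with payoffs (7, 10).
Under simultaneous play:
Delta's best replies: W→Light; X→Medium; Y→Heavy; Z→Heavy.
Echo's best replies: Zero→Y; Light→Y; Medium→Y; Heavy→Z.
The unique mutual best reply is (Heavy, Z), giving (4, 8).
Delta's commitment gain: 7 − 4 = 3.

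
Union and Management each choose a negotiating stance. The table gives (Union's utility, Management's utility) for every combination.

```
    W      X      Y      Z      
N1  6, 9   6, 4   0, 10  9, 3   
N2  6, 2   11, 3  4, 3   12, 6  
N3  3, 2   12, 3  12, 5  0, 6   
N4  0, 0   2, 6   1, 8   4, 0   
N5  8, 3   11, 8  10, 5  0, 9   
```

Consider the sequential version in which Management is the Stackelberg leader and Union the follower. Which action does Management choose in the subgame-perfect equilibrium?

Z

Solve by backward induction (Management leads).
- W → Union plays N5 (best of 6, 6, 3, 0, 8); Management gets 3.
- X → Union plays N3 (best of 6, 11, 12, 2, 11); Management gets 3.
- Y → Union plays N3 (best of 0, 4, 12, 1, 10); Management gets 5.
- Z → Union plays N2 (best of 9, 12, 0, 4, 0); Management gets 6.
Maximizing over 3, 3, 5, 6, Management chooses Z. Subgame-perfect outcome: (N2, Z) with payoffs (12, 6).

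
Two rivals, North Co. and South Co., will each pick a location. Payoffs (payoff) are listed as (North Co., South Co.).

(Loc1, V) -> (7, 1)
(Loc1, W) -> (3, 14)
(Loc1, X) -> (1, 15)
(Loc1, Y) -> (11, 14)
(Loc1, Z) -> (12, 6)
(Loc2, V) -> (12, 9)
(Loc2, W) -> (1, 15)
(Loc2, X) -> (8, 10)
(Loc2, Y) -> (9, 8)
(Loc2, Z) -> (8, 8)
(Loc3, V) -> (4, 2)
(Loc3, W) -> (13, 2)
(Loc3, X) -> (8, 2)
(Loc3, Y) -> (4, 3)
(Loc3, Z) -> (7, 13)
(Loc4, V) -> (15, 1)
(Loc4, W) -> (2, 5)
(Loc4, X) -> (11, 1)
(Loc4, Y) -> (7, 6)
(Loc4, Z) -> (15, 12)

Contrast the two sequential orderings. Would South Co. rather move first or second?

first

If North Co. leads: South Co.'s best replies are Loc1→X, Loc2→W, Loc3→Z, Loc4→Z; North Co.'s induced payoffs 1, 1, 7, 15; outcome (Loc4, Z), payoffs (15, 12).
If South Co. leads: North Co.'s best replies are V→Loc4, W→Loc3, X→Loc4, Y→Loc1, Z→Loc4; South Co.'s induced payoffs 1, 2, 1, 14, 12; outcome (Loc1, Y), payoffs (11, 14).
South Co. gets 14 moving first and 12 moving second, so South Co. prefers to move first.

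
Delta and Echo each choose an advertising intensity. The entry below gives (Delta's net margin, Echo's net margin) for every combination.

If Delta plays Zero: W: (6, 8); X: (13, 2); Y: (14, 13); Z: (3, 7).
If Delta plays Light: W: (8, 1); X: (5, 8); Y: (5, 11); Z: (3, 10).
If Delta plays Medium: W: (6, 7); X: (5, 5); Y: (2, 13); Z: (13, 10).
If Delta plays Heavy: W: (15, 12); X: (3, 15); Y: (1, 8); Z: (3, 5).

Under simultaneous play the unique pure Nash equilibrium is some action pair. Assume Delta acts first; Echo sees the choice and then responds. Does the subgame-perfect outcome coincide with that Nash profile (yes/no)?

Work backward from Echo's decision.
- Zero → Echo plays Y (best of 8, 2, 13, 7); Delta gets 14.
- Light → Echo plays Y (best of 1, 8, 11, 10); Delta gets 5.
- Medium → Echo plays Y (best of 7, 5, 13, 10); Delta gets 2.
- Heavy → Echo plays X (best of 12, 15, 8, 5); Delta gets 3.
Among 14, 5, 2, 3, the best is 14 at Zero. Subgame-perfect outcome: (Zero, Y) with payoffs (14, 13).
For the simultaneous game, intersect best replies.
Delta's best replies: W→Heavy; X→Zero; Y→Zero; Z→Medium.
Echo's best replies: Zero→Y; Light→Y; Medium→Y; Heavy→X.
Only (Zero, Y) has each player best-responding; Nash payoffs (14, 13).
Sequential outcome (Zero, Y) coincides with the Nash profile (Zero, Y).

yes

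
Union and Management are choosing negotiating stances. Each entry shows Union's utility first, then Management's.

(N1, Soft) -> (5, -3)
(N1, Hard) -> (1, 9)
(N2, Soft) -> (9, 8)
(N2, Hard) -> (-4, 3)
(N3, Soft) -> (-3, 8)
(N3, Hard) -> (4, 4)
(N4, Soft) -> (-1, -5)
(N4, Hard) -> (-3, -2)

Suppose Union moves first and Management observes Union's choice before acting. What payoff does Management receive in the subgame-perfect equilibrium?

Work backward from Management's decision.
- N1: Management compares -3, 9 and picks Hard; Union would get 1.
- N2: Management compares 8, 3 and picks Soft; Union would get 9.
- N3: Management compares 8, 4 and picks Soft; Union would get -3.
- N4: Management compares -5, -2 and picks Hard; Union would get -3.
Maximizing over 1, 9, -3, -3, Union chooses N2. Subgame-perfect outcome: (N2, Soft) with payoffs (9, 8).

8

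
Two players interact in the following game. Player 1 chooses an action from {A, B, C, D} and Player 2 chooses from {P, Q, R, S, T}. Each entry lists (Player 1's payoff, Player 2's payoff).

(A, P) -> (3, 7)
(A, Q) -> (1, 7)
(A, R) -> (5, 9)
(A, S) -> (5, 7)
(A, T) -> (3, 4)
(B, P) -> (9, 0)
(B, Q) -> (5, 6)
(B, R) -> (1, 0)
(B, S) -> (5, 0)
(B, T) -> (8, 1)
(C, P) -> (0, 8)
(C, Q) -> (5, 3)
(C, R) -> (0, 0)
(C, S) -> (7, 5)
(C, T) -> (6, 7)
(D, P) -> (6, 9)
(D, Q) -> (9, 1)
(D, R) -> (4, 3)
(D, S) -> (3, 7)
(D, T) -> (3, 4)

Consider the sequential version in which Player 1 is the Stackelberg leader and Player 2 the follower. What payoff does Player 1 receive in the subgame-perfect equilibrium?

6

Work backward from Player 2's decision.
- A: Player 2 compares 7, 7, 9, 7, 4 and picks R; Player 1 would get 5.
- B: Player 2 compares 0, 6, 0, 0, 1 and picks Q; Player 1 would get 5.
- C: Player 2 compares 8, 3, 0, 5, 7 and picks P; Player 1 would get 0.
- D: Player 2 compares 9, 1, 3, 7, 4 and picks P; Player 1 would get 6.
Maximizing over 5, 5, 0, 6, Player 1 chooses D. Subgame-perfect outcome: (D, P) with payoffs (6, 9).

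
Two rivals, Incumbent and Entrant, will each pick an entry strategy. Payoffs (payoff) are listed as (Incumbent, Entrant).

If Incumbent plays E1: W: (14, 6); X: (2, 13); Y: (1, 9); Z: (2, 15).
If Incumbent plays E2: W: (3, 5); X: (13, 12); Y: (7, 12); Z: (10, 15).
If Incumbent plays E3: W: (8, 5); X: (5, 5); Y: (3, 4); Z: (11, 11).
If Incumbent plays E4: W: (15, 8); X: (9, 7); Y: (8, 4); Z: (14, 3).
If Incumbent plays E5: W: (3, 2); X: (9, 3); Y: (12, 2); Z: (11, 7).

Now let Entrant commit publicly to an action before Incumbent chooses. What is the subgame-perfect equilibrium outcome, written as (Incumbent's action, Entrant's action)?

(E2, X)

Backward induction with Entrant moving first.
- W: BR = E4, leader payoff 8.
- X: BR = E2, leader payoff 12.
- Y: BR = E5, leader payoff 2.
- Z: BR = E4, leader payoff 3.
Maximizing over 8, 12, 2, 3, Entrant chooses X. Subgame-perfect outcome: (E2, X) with payoffs (13, 12).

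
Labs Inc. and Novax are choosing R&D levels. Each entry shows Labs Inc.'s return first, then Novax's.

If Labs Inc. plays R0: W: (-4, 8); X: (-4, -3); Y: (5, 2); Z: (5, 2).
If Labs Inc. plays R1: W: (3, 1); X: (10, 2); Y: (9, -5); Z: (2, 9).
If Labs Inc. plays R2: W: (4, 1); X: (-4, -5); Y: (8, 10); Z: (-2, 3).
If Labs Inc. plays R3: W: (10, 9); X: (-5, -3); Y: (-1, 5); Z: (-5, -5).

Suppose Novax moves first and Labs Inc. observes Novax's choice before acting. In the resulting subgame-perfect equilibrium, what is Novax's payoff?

Labs Inc. best-responds to each possible Novax move:
- W: Labs Inc. compares -4, 3, 4, 10 and picks R3; Novax would get 9.
- X: Labs Inc. compares -4, 10, -4, -5 and picks R1; Novax would get 2.
- Y: Labs Inc. compares 5, 9, 8, -1 and picks R1; Novax would get -5.
- Z: Labs Inc. compares 5, 2, -2, -5 and picks R0; Novax would get 2.
Maximizing over 9, 2, -5, 2, Novax chooses W. Subgame-perfect outcome: (R3, W) with payoffs (10, 9).

9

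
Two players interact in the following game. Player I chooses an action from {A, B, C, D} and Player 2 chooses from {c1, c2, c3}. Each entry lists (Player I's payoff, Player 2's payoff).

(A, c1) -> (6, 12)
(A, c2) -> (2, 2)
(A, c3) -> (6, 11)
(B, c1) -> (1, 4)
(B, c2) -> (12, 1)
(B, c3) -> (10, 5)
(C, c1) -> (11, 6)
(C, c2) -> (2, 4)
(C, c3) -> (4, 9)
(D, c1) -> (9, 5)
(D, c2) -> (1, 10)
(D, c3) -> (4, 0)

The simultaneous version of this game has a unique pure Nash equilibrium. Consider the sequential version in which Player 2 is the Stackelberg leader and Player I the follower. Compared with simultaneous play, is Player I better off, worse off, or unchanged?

better off

Player I best-responds to each possible Player 2 move:
- c1 → Player I plays C (best of 6, 1, 11, 9); Player 2 gets 6.
- c2 → Player I plays B (best of 2, 12, 2, 1); Player 2 gets 1.
- c3 → Player I plays B (best of 6, 10, 4, 4); Player 2 gets 5.
Maximizing over 6, 1, 5, Player 2 chooses c1. Subgame-perfect outcome: (C, c1) with payoffs (11, 6).
Now find the simultaneous Nash equilibrium.
Player I's best replies: c1→C; c2→B; c3→B.
Player 2's best replies: A→c1; B→c3; C→c3; D→c2.
Only (B, c3) has each player best-responding; Nash payoffs (10, 5).
Player I earns 11 sequentially versus 10 at the Nash outcome: better off.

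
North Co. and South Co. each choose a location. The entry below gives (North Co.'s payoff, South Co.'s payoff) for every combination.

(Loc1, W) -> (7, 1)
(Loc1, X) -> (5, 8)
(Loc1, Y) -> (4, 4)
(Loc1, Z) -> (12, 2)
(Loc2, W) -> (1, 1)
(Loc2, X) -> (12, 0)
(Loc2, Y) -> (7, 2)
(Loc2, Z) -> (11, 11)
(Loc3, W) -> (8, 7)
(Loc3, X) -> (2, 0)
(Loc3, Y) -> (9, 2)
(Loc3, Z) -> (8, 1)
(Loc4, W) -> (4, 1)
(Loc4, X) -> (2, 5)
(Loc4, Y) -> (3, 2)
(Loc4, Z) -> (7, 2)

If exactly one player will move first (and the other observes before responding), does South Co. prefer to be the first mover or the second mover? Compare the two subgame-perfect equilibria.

If North Co. leads: South Co.'s best replies are Loc1→X, Loc2→Z, Loc3→W, Loc4→X; North Co.'s induced payoffs 5, 11, 8, 2; outcome (Loc2, Z), payoffs (11, 11).
If South Co. leads: North Co.'s best replies are W→Loc3, X→Loc2, Y→Loc3, Z→Loc1; South Co.'s induced payoffs 7, 0, 2, 2; outcome (Loc3, W), payoffs (8, 7).
South Co. gets 7 moving first and 11 moving second, so South Co. prefers to move second.

second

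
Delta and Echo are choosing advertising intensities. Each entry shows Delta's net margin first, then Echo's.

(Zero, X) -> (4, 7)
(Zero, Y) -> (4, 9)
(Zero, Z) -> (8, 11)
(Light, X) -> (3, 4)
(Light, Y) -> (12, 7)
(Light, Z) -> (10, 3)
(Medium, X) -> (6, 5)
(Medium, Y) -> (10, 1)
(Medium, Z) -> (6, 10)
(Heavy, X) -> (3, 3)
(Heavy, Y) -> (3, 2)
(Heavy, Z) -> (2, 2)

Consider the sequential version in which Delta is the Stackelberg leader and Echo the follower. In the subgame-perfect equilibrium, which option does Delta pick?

Light

Echo best-responds to each possible Delta move:
- Zero → Echo plays Z (best of 7, 9, 11); Delta gets 8.
- Light → Echo plays Y (best of 4, 7, 3); Delta gets 12.
- Medium → Echo plays Z (best of 5, 1, 10); Delta gets 6.
- Heavy → Echo plays X (best of 3, 2, 2); Delta gets 3.
Among 8, 12, 6, 3, the best is 12 at Light. Subgame-perfect outcome: (Light, Y) with payoffs (12, 7).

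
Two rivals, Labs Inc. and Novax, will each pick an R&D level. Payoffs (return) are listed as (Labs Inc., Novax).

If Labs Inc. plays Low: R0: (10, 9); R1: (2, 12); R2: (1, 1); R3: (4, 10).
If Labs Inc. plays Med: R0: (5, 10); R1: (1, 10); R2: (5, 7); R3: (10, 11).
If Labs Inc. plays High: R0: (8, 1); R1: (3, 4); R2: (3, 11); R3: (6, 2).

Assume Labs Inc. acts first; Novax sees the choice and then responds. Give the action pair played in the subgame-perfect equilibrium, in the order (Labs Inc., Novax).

(Med, R3)

Backward induction with Labs Inc. moving first.
- Low → Novax plays R1 (best of 9, 12, 1, 10); Labs Inc. gets 2.
- Med → Novax plays R3 (best of 10, 10, 7, 11); Labs Inc. gets 10.
- High → Novax plays R2 (best of 1, 4, 11, 2); Labs Inc. gets 3.
Among 2, 10, 3, the best is 10 at Med. Subgame-perfect outcome: (Med, R3) with payoffs (10, 11).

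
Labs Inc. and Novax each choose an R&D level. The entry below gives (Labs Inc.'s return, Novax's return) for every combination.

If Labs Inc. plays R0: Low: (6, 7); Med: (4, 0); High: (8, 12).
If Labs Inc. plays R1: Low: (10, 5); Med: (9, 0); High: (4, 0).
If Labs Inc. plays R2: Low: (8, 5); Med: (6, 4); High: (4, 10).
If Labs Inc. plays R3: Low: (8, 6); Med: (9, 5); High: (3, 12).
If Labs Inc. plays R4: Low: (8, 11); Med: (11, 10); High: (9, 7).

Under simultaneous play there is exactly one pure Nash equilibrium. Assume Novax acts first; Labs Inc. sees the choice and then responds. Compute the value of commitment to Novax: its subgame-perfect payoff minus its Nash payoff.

Work backward from Labs Inc.'s decision.
- Low → Labs Inc. plays R1 (best of 6, 10, 8, 8, 8); Novax gets 5.
- Med → Labs Inc. plays R4 (best of 4, 9, 6, 9, 11); Novax gets 10.
- High → Labs Inc. plays R4 (best of 8, 4, 4, 3, 9); Novax gets 7.
Novax's induced payoffs are 5, 10, 7, so Novax commits to Med. Subgame-perfect outcome: (R4, Med) with payoffs (11, 10).
Under simultaneous play:
Labs Inc.'s best replies: Low→R1; Med→R4; High→R4.
Novax's best replies: R0→High; R1→Low; R2→High; R3→High; R4→Low.
Only (R1, Low) has each player best-responding; Nash payoffs (10, 5).
Novax's commitment gain: 10 − 5 = 5.

5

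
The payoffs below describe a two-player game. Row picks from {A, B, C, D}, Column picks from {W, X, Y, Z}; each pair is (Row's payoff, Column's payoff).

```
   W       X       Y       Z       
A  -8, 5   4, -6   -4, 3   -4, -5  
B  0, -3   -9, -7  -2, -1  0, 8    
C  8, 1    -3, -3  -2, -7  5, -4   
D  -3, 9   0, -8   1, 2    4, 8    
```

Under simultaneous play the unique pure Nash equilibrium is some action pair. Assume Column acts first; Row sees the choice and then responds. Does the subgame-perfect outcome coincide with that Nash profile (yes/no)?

Solve by backward induction (Column leads).
- W: BR = C, leader payoff 1.
- X: BR = A, leader payoff -6.
- Y: BR = D, leader payoff 2.
- Z: BR = C, leader payoff -4.
Column's induced payoffs are 1, -6, 2, -4, so Column commits to Y. Subgame-perfect outcome: (D, Y) with payoffs (1, 2).
Under simultaneous play:
Row's best replies: W→C; X→A; Y→D; Z→C.
Column's best replies: A→W; B→Z; C→W; D→W.
The unique mutual best reply is (C, W), giving (8, 1).
Sequential outcome (D, Y) differs from the Nash profile (C, W).

no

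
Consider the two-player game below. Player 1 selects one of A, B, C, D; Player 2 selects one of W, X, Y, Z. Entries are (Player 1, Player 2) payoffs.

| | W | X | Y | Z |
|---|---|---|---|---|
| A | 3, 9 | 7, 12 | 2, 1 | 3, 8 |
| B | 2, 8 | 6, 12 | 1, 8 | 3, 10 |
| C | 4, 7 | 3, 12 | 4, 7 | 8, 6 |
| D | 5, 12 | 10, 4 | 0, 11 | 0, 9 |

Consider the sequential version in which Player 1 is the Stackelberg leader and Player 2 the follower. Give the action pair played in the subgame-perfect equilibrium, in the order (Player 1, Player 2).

Solve by backward induction (Player 1 leads).
- A: BR = X, leader payoff 7.
- B: BR = X, leader payoff 6.
- C: BR = X, leader payoff 3.
- D: BR = W, leader payoff 5.
Among 7, 6, 3, 5, the best is 7 at A. Subgame-perfect outcome: (A, X) with payoffs (7, 12).

(A, X)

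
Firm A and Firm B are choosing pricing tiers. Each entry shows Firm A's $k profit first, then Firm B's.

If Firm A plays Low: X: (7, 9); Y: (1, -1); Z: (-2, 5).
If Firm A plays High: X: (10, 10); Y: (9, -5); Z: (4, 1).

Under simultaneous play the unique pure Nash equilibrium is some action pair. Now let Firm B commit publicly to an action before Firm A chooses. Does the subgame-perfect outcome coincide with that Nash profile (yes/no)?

yes

Solve by backward induction (Firm B leads).
- X: BR = High, leader payoff 10.
- Y: BR = High, leader payoff -5.
- Z: BR = High, leader payoff 1.
Among 10, -5, 1, the best is 10 at X. Subgame-perfect outcome: (High, X) with payoffs (10, 10).
For the simultaneous game, intersect best replies.
Firm A's best replies: X→High; Y→High; Z→High.
Firm B's best replies: Low→X; High→X.
Only (High, X) has each player best-responding; Nash payoffs (10, 10).
Sequential outcome (High, X) coincides with the Nash profile (High, X).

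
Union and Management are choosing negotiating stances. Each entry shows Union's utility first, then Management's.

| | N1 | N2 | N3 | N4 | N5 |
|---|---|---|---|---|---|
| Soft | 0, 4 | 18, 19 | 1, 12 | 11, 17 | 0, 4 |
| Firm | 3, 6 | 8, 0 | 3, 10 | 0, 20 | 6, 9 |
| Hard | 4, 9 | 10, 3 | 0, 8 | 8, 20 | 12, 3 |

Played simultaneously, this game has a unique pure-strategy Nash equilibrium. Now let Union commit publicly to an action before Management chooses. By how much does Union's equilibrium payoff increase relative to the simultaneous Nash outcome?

Management best-responds to each possible Union move:
- Soft: Management compares 4, 19, 12, 17, 4 and picks N2; Union would get 18.
- Firm: Management compares 6, 0, 10, 20, 9 and picks N4; Union would get 0.
- Hard: Management compares 9, 3, 8, 20, 3 and picks N4; Union would get 8.
Among 18, 0, 8, the best is 18 at Soft. Subgame-perfect outcome: (Soft, N2) with payoffs (18, 19).
Now find the simultaneous Nash equilibrium.
Union's best replies: N1→Hard; N2→Soft; N3→Firm; N4→Soft; N5→Hard.
Management's best replies: Soft→N2; Firm→N4; Hard→N4.
Only (Soft, N2) has each player best-responding; Nash payoffs (18, 19).
Union's commitment gain: 18 − 18 = 0.

0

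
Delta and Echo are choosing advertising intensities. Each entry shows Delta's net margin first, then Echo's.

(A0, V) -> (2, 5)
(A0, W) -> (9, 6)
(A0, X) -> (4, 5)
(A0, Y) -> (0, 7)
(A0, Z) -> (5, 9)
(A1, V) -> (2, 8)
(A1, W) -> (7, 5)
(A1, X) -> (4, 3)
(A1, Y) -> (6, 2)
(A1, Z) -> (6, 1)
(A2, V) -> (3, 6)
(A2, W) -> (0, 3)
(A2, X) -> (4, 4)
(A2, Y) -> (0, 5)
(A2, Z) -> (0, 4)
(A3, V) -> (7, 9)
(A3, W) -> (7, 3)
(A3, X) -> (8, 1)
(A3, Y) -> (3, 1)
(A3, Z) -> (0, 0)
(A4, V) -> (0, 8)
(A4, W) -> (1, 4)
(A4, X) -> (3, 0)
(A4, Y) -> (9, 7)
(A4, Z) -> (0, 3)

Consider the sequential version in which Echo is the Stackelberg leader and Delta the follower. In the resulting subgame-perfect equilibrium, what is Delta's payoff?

7

Delta best-responds to each possible Echo move:
- V → Delta plays A3 (best of 2, 2, 3, 7, 0); Echo gets 9.
- W → Delta plays A0 (best of 9, 7, 0, 7, 1); Echo gets 6.
- X → Delta plays A3 (best of 4, 4, 4, 8, 3); Echo gets 1.
- Y → Delta plays A4 (best of 0, 6, 0, 3, 9); Echo gets 7.
- Z → Delta plays A1 (best of 5, 6, 0, 0, 0); Echo gets 1.
Maximizing over 9, 6, 1, 7, 1, Echo chooses V. Subgame-perfect outcome: (A3, V) with payoffs (7, 9).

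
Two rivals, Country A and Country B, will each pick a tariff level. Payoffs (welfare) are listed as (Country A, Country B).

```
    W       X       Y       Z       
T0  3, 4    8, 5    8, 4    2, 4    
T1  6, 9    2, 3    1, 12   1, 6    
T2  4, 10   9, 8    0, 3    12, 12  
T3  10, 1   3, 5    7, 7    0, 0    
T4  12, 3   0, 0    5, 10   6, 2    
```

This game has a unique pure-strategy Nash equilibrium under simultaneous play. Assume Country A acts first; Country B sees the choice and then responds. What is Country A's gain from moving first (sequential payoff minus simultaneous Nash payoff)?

Solve by backward induction (Country A leads).
- T0: BR = X, leader payoff 8.
- T1: BR = Y, leader payoff 1.
- T2: BR = Z, leader payoff 12.
- T3: BR = Y, leader payoff 7.
- T4: BR = Y, leader payoff 5.
Maximizing over 8, 1, 12, 7, 5, Country A chooses T2. Subgame-perfect outcome: (T2, Z) with payoffs (12, 12).
Under simultaneous play:
Country A's best replies: W→T4; X→T2; Y→T0; Z→T2.
Country B's best replies: T0→X; T1→Y; T2→Z; T3→Y; T4→Y.
The unique mutual best reply is (T2, Z), giving (12, 12).
Country A's commitment gain: 12 − 12 = 0.

0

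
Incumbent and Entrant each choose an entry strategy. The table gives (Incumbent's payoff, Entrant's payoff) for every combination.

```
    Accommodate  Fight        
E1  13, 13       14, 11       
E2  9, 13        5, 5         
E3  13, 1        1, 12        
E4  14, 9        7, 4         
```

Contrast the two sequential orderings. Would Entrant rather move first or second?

If Incumbent leads: Entrant's best replies are E1→Accommodate, E2→Accommodate, E3→Fight, E4→Accommodate; Incumbent's induced payoffs 13, 9, 1, 14; outcome (E4, Accommodate), payoffs (14, 9).
If Entrant leads: Incumbent's best replies are Accommodate→E4, Fight→E1; Entrant's induced payoffs 9, 11; outcome (E1, Fight), payoffs (14, 11).
Entrant gets 11 moving first and 9 moving second, so Entrant prefers to move first.

first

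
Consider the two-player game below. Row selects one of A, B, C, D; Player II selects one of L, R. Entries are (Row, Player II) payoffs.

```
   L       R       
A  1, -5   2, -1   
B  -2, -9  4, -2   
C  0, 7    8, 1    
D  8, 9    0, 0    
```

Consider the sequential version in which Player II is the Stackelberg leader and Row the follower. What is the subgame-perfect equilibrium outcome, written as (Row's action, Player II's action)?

(D, L)

Work backward from Row's decision.
- L: Row compares 1, -2, 0, 8 and picks D; Player II would get 9.
- R: Row compares 2, 4, 8, 0 and picks C; Player II would get 1.
Maximizing over 9, 1, Player II chooses L. Subgame-perfect outcome: (D, L) with payoffs (8, 9).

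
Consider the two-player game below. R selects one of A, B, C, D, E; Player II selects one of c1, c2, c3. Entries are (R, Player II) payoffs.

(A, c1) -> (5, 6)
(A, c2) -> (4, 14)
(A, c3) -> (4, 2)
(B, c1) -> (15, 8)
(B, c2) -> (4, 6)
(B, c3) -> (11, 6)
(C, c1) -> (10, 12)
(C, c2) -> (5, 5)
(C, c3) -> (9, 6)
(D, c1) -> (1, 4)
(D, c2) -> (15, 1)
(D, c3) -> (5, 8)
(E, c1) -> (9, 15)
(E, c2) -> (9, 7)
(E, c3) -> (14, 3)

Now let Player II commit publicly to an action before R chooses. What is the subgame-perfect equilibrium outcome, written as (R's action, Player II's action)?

(B, c1)

Backward induction with Player II moving first.
- c1: BR = B, leader payoff 8.
- c2: BR = D, leader payoff 1.
- c3: BR = E, leader payoff 3.
Player II's induced payoffs are 8, 1, 3, so Player II commits to c1. Subgame-perfect outcome: (B, c1) with payoffs (15, 8).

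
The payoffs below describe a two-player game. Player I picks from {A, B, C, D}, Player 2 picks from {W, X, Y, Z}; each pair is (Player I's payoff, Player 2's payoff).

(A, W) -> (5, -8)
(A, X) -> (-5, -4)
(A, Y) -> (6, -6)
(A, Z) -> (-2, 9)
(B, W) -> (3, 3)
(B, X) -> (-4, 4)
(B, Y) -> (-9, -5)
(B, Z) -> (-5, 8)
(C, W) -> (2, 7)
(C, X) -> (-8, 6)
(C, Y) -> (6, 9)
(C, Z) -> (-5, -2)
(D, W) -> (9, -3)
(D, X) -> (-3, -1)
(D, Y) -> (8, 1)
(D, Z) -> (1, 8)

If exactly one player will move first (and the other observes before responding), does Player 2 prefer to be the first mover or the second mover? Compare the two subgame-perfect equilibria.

If Player I leads: Player 2's best replies are A→Z, B→Z, C→Y, D→Z; Player I's induced payoffs -2, -5, 6, 1; outcome (C, Y), payoffs (6, 9).
If Player 2 leads: Player I's best replies are W→D, X→D, Y→D, Z→D; Player 2's induced payoffs -3, -1, 1, 8; outcome (D, Z), payoffs (1, 8).
Player 2 gets 8 moving first and 9 moving second, so Player 2 prefers to move second.

second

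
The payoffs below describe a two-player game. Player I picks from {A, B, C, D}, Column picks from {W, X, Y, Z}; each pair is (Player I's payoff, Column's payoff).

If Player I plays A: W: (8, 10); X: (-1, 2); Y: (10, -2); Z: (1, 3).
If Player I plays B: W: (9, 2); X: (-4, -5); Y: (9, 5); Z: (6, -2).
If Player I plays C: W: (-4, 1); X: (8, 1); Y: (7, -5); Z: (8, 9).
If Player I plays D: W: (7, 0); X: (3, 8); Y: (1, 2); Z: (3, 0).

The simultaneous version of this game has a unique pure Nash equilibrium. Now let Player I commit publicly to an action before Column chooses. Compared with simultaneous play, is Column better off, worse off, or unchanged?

Work backward from Column's decision.
- A: BR = W, leader payoff 8.
- B: BR = Y, leader payoff 9.
- C: BR = Z, leader payoff 8.
- D: BR = X, leader payoff 3.
Maximizing over 8, 9, 8, 3, Player I chooses B. Subgame-perfect outcome: (B, Y) with payoffs (9, 5).
For the simultaneous game, intersect best replies.
Player I's best replies: W→B; X→C; Y→A; Z→C.
Column's best replies: A→W; B→Y; C→Z; D→X.
The unique mutual best reply is (C, Z), giving (8, 9).
Column earns 5 sequentially versus 9 at the Nash outcome: worse off.

worse off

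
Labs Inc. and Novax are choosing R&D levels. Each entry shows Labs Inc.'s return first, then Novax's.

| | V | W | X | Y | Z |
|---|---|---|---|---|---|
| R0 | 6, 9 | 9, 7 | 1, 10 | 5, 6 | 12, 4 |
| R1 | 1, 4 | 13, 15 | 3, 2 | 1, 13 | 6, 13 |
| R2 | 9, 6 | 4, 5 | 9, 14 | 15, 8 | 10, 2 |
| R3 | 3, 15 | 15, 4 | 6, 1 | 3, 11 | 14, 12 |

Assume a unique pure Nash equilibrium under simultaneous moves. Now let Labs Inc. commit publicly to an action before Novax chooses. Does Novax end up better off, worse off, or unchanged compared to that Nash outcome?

Backward induction with Labs Inc. moving first.
- R0: BR = X, leader payoff 1.
- R1: BR = W, leader payoff 13.
- R2: BR = X, leader payoff 9.
- R3: BR = V, leader payoff 3.
Labs Inc.'s induced payoffs are 1, 13, 9, 3, so Labs Inc. commits to R1. Subgame-perfect outcome: (R1, W) with payoffs (13, 15).
Now find the simultaneous Nash equilibrium.
Labs Inc.'s best replies: V→R2; W→R3; X→R2; Y→R2; Z→R3.
Novax's best replies: R0→X; R1→W; R2→X; R3→V.
The unique mutual best reply is (R2, X), giving (9, 14).
Novax earns 15 sequentially versus 14 at the Nash outcome: better off.

better off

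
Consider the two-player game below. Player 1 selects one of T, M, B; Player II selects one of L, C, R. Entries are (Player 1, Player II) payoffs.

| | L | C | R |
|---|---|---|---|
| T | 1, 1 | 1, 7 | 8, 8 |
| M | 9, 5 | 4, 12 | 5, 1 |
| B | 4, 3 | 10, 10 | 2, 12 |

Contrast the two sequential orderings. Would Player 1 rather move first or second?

second

If Player 1 leads: Player II's best replies are T→R, M→C, B→R; Player 1's induced payoffs 8, 4, 2; outcome (T, R), payoffs (8, 8).
If Player II leads: Player 1's best replies are L→M, C→B, R→T; Player II's induced payoffs 5, 10, 8; outcome (B, C), payoffs (10, 10).
Player 1 gets 8 moving first and 10 moving second, so Player 1 prefers to move second.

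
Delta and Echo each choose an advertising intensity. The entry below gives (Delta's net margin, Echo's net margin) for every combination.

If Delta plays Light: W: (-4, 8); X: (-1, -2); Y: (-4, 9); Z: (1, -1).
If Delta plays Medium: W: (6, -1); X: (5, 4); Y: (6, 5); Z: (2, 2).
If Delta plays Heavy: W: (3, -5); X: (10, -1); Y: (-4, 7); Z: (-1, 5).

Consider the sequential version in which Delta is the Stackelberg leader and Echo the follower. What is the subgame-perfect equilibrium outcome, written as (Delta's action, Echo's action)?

Solve by backward induction (Delta leads).
- Light → Echo plays Y (best of 8, -2, 9, -1); Delta gets -4.
- Medium → Echo plays Y (best of -1, 4, 5, 2); Delta gets 6.
- Heavy → Echo plays Y (best of -5, -1, 7, 5); Delta gets -4.
Maximizing over -4, 6, -4, Delta chooses Medium. Subgame-perfect outcome: (Medium, Y) with payoffs (6, 5).

(Medium, Y)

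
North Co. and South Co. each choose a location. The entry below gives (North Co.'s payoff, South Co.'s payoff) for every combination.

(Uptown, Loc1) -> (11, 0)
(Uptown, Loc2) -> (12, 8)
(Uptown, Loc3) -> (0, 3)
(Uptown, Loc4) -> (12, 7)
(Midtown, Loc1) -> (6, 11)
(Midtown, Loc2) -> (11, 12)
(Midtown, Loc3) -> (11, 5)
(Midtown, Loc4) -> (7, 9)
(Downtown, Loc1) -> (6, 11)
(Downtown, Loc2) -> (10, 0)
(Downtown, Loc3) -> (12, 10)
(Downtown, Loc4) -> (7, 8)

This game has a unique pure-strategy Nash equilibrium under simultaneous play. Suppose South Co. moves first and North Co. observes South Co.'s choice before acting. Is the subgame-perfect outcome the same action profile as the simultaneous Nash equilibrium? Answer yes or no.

North Co. best-responds to each possible South Co. move:
- Loc1 → North Co. plays Uptown (best of 11, 6, 6); South Co. gets 0.
- Loc2 → North Co. plays Uptown (best of 12, 11, 10); South Co. gets 8.
- Loc3 → North Co. plays Downtown (best of 0, 11, 12); South Co. gets 10.
- Loc4 → North Co. plays Uptown (best of 12, 7, 7); South Co. gets 7.
Among 0, 8, 10, 7, the best is 10 at Loc3. Subgame-perfect outcome: (Downtown, Loc3) with payoffs (12, 10).
Under simultaneous play:
North Co.'s best replies: Loc1→Uptown; Loc2→Uptown; Loc3→Downtown; Loc4→Uptown.
South Co.'s best replies: Uptown→Loc2; Midtown→Loc2; Downtown→Loc1.
The unique mutual best reply is (Uptown, Loc2), giving (12, 8).
Sequential outcome (Downtown, Loc3) differs from the Nash profile (Uptown, Loc2).

no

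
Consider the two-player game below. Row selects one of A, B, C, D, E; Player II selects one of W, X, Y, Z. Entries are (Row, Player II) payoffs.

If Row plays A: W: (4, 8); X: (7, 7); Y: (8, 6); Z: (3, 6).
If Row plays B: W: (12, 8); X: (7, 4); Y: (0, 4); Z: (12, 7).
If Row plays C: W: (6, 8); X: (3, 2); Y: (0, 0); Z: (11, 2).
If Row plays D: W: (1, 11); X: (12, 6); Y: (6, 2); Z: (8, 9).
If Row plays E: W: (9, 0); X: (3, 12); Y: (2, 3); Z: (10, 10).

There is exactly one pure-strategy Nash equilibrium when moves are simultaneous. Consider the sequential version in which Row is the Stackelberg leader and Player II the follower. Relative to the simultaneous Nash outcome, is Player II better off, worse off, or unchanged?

unchanged

Backward induction with Row moving first.
- A: BR = W, leader payoff 4.
- B: BR = W, leader payoff 12.
- C: BR = W, leader payoff 6.
- D: BR = W, leader payoff 1.
- E: BR = X, leader payoff 3.
Row's induced payoffs are 4, 12, 6, 1, 3, so Row commits to B. Subgame-perfect outcome: (B, W) with payoffs (12, 8).
For the simultaneous game, intersect best replies.
Row's best replies: W→B; X→D; Y→A; Z→B.
Player II's best replies: A→W; B→W; C→W; D→W; E→X.
The unique mutual best reply is (B, W), giving (12, 8).
Player II earns 8 sequentially versus 8 at the Nash outcome: unchanged.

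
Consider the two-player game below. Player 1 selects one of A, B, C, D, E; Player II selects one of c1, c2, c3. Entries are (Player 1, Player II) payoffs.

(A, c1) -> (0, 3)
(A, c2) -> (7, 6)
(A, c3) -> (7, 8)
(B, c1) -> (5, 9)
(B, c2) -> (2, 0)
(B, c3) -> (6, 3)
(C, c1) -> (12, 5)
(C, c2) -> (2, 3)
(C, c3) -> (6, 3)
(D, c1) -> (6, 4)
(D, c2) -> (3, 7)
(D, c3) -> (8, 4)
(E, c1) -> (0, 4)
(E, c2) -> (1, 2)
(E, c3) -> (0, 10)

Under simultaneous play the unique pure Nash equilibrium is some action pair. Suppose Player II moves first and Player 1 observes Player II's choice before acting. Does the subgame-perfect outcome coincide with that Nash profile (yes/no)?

no

Player 1 best-responds to each possible Player II move:
- c1: BR = C, leader payoff 5.
- c2: BR = A, leader payoff 6.
- c3: BR = D, leader payoff 4.
Player II's induced payoffs are 5, 6, 4, so Player II commits to c2. Subgame-perfect outcome: (A, c2) with payoffs (7, 6).
Under simultaneous play:
Player 1's best replies: c1→C; c2→A; c3→D.
Player II's best replies: A→c3; B→c1; C→c1; D→c2; E→c3.
The unique mutual best reply is (C, c1), giving (12, 5).
Sequential outcome (A, c2) differs from the Nash profile (C, c1).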